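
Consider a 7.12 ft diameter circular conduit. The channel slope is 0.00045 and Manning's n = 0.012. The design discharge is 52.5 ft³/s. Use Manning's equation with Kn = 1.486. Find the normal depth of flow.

y_n = 2.87 ft

Manning's equation rearranged: A R^(2/3) = nQ / (1.486·√S) = 0.012 × 52.5 / (1.486 × √0.00045) = 19.99.
Try y = 2.2 ft: A R^(2/3) = 12.12 — too small.
Try y = 3.43 ft: A R^(2/3) = 27.44 — too large.
Try y = 2.87 ft: A R^(2/3) = 19.99 — matches.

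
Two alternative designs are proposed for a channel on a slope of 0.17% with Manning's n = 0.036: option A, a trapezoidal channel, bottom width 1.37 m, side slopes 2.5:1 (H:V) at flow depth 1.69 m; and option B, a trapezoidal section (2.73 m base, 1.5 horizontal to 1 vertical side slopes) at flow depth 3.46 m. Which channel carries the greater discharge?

Channel A: With bottom width b = 1.37 m and side slope z = 2.5: A = (b + zy)y = (1.37 + 2.5×1.69)×1.69 = 9.456 m²; P = b + 2y√(1+z²) = 1.37 + 2×1.69×2.693 = 10.47 m. Hydraulic radius R = A/P = 9.456/10.47 = 0.903 m. Q_A = (1/0.036)·9.456·0.903^(2/3)·√0.0017 = 10.12 m³/s.
Channel B: With bottom width b = 2.73 m and side slope z = 1.5: A = (b + zy)y = (2.73 + 1.5×3.46)×3.46 = 27.4 m²; P = b + 2y√(1+z²) = 2.73 + 2×3.46×1.803 = 15.21 m. Hydraulic radius R = A/P = 27.4/15.21 = 1.802 m. Q_B = (1/0.036)·27.4·1.802^(2/3)·√0.0017 = 46.48 m³/s.
Q_A = 10.12 m³/s vs Q_B = 46.48 m³/s, so channel B carries more.

channel B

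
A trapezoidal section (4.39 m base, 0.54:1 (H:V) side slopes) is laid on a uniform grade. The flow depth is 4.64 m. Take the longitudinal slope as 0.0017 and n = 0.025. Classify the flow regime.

subcritical

With bottom width b = 4.39 m and side slope z = 0.54: A = (b + zy)y = (4.39 + 0.54×4.64)×4.64 = 32 m²; P = b + 2y√(1+z²) = 4.39 + 2×4.64×1.136 = 14.94 m.
Hydraulic radius R = A/P = 32/14.94 = 2.142 m.
V = (1/n) R^(2/3) √S = (1/0.025) × 2.142^(2/3) × √0.0017 = 2.741 m/s. Hydraulic depth D_h = A/T = 32/9.401 = 3.403 m.
Froude number Fr = V/√(g·D_h) = 2.741/√(9.81×3.403) = 0.474, which is less than 1, so the flow is subcritical.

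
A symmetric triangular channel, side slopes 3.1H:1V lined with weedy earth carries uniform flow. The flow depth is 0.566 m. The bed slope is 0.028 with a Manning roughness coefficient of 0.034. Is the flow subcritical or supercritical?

supercritical

For a triangular section with side slope z = 3.1: A = zy² = 3.1×0.566² = 0.9931 m²; P = 2y√(1+z²) = 2×0.566×3.257 = 3.687 m.
Hydraulic radius R = A/P = 0.9931/3.687 = 0.2693 m.
V = (1/n) R^(2/3) √S = (1/0.034) × 0.2693^(2/3) × √0.028 = 2.053 m/s. Hydraulic depth D_h = A/T = 0.9931/3.509 = 0.283 m.
Froude number Fr = V/√(g·D_h) = 2.053/√(9.81×0.283) = 1.23, which is greater than 1, so the flow is supercritical.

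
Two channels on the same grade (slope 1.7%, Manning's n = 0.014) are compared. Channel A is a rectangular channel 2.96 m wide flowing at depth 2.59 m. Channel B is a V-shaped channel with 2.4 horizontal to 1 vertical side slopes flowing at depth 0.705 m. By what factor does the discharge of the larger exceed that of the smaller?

13.1

Channel A: Flow area A = b·y = 2.96 × 2.59 = 7.666 m². Wetted perimeter P = b + 2y = 2.96 + 2×2.59 = 8.14 m. Hydraulic radius R = A/P = 7.666/8.14 = 0.9418 m. Q_A = (1/0.014)·7.666·0.9418^(2/3)·√0.017 = 68.6 m³/s.
Channel B: For a triangular section with side slope z = 2.4: A = zy² = 2.4×0.705² = 1.193 m²; P = 2y√(1+z²) = 2×0.705×2.6 = 3.666 m. Hydraulic radius R = A/P = 1.193/3.666 = 0.3254 m. Q_B = (1/0.014)·1.193·0.3254^(2/3)·√0.017 = 5.256 m³/s.
The larger discharge is 68.6 m³/s and the smaller is 5.256 m³/s; the ratio is 13.1.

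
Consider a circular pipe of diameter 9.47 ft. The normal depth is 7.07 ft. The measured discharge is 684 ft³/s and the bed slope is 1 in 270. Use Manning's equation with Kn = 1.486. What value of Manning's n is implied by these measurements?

n = 0.015

For a circular section of diameter D = 9.47 ft at depth y = 7.07 ft, the central angle is θ = 2 arccos(1 − 2y/D) = 4.173 rad. Then A = (D²/8)(θ − sin θ) = 56.4 ft² and P = Dθ/2 = 19.76 ft.
Hydraulic radius R = A/P = 56.4/19.76 = 2.854 ft.
Rearranging Manning's equation: n = (1.486/Q) A R^(2/3) S^(1/2) = (1.486/684) × 56.4 × 2.854^(2/3) × √0.003704 = 0.015.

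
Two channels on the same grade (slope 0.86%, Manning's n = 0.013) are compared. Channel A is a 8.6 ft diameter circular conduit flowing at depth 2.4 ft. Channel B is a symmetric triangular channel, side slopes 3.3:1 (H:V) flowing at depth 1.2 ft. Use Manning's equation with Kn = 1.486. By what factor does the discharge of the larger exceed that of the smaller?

Channel A: For a circular section of diameter D = 8.6 ft at depth y = 2.4 ft, the central angle is θ = 2 arccos(1 − 2y/D) = 2.226 rad. Then A = (D²/8)(θ − sin θ) = 13.25 ft² and P = Dθ/2 = 9.573 ft. Hydraulic radius R = A/P = 13.25/9.573 = 1.384 ft. Q_A = (1.486/0.013)·13.25·1.384^(2/3)·√0.0086 = 174.5 ft³/s.
Channel B: For a triangular section with side slope z = 3.3: A = zy² = 3.3×1.2² = 4.752 ft²; P = 2y√(1+z²) = 2×1.2×3.448 = 8.276 ft. Hydraulic radius R = A/P = 4.752/8.276 = 0.5742 ft. Q_B = (1.486/0.013)·4.752·0.5742^(2/3)·√0.0086 = 34.8 ft³/s.
The larger discharge is 174.5 ft³/s and the smaller is 34.8 ft³/s; the ratio is 5.01.

5.01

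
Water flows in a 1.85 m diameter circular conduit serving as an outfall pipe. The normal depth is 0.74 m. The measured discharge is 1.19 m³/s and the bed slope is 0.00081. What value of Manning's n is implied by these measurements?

n = 0.013

For a circular section of diameter D = 1.85 m at depth y = 0.74 m, the central angle is θ = 2 arccos(1 − 2y/D) = 2.739 rad. Then A = (D²/8)(θ − sin θ) = 1.004 m² and P = Dθ/2 = 2.533 m.
Hydraulic radius R = A/P = 1.004/2.533 = 0.3963 m.
Rearranging Manning's equation: n = (1/Q) A R^(2/3) S^(1/2) = (1/1.19) × 1.004 × 0.3963^(2/3) × √0.00081 = 0.013.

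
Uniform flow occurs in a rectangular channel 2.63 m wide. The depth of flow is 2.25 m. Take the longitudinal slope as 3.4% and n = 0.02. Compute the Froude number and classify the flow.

supercritical

Flow area A = b·y = 2.63 × 2.25 = 5.917 m². Wetted perimeter P = b + 2y = 2.63 + 2×2.25 = 7.13 m.
Hydraulic radius R = A/P = 5.917/7.13 = 0.8299 m.
V = (1/n) R^(2/3) √S = (1/0.02) × 0.8299^(2/3) × √0.034 = 8.142 m/s. Hydraulic depth D_h = A/T = 5.917/2.63 = 2.25 m.
Froude number Fr = V/√(g·D_h) = 8.142/√(9.81×2.25) = 1.73, which is greater than 1, so the flow is supercritical.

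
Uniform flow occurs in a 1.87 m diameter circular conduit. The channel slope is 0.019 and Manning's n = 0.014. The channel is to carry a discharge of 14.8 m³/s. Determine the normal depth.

y_n = 1.4 m

Manning's equation rearranged: A R^(2/3) = nQ / (1·√S) = 0.014 × 14.8 / (√0.019) = 1.503.
Trying y = 0.987 m: A R^(2/3) = 0.9058 — low.
Trying y = 1.63 m: A R^(2/3) = 1.734 — high.
Trying y = 1.4 m: A R^(2/3) = 1.505 — matches.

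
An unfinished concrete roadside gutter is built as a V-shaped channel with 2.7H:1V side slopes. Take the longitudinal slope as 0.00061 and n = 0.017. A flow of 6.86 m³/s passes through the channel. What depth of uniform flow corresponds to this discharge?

y_n = 1.49 m

Manning's equation rearranged: A R^(2/3) = nQ / (1·√S) = 0.017 × 6.86 / (√0.00061) = 4.722.
Try y = 1.68 m: A R^(2/3) = 6.5 — high.
Try y = 1.14 m: A R^(2/3) = 2.311 — low.
Try y = 1.49 m: A R^(2/3) = 4.72 — close enough.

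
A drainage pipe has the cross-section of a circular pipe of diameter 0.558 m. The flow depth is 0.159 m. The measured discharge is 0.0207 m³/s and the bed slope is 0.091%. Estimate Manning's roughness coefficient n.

For a circular section of diameter D = 0.558 m at depth y = 0.159 m, the central angle is θ = 2 arccos(1 − 2y/D) = 2.252 rad. Then A = (D²/8)(θ − sin θ) = 0.05744 m² and P = Dθ/2 = 0.6284 m.
Hydraulic radius R = A/P = 0.05744/0.6284 = 0.0914 m.
Rearranging Manning's equation: n = (1/Q) A R^(2/3) S^(1/2) = (1/0.0207) × 0.05744 × 0.0914^(2/3) × √0.00091 = 0.017.

n = 0.017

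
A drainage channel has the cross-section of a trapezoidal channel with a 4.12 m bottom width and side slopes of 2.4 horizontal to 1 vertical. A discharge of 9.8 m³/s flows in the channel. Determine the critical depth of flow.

y_c = 0.719 m

At critical depth, Q² T / (g A³) = 1, i.e. A³/T = Q²/g = 9.8²/9.81 = 9.79.
At y = 0.885 m: A³/T = 20.16 — too large.
At y = 0.59 m: A³/T = 5.012 — too small.
At y = 0.719 m: A³/T = 9.806 — close enough.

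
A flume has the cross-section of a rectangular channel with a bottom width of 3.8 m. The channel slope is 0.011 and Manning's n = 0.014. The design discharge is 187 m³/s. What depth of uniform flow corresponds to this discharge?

Manning's equation rearranged: A R^(2/3) = nQ / (1·√S) = 0.014 × 187 / (√0.011) = 24.96.
Try y = 5.89 m: A R^(2/3) = 28.5 — high.
Try y = 4.28 m: A R^(2/3) = 19.53 — low.
Try y = 5.26 m: A R^(2/3) = 24.96 — matches.

y_n = 5.26 m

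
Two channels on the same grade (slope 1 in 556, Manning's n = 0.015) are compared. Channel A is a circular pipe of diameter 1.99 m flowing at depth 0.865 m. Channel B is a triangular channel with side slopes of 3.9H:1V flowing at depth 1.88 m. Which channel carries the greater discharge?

channel B

Channel A: For a circular section of diameter D = 1.99 m at depth y = 0.865 m, the central angle is θ = 2 arccos(1 − 2y/D) = 2.88 rad. Then A = (D²/8)(θ − sin θ) = 1.297 m² and P = Dθ/2 = 2.865 m. Hydraulic radius R = A/P = 1.297/2.865 = 0.4527 m. Q_A = (1/0.015)·1.297·0.4527^(2/3)·√0.001799 = 2.162 m³/s.
Channel B: For a triangular section with side slope z = 3.9: A = zy² = 3.9×1.88² = 13.78 m²; P = 2y√(1+z²) = 2×1.88×4.026 = 15.14 m. Hydraulic radius R = A/P = 13.78/15.14 = 0.9105 m. Q_B = (1/0.015)·13.78·0.9105^(2/3)·√0.001799 = 36.61 m³/s.
Q_A = 2.162 m³/s vs Q_B = 36.61 m³/s, so channel B carries more.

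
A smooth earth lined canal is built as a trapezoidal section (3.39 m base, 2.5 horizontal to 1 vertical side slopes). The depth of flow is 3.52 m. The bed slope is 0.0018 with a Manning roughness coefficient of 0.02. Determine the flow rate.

With bottom width b = 3.39 m and side slope z = 2.5: A = (b + zy)y = (3.39 + 2.5×3.52)×3.52 = 42.91 m²; P = b + 2y√(1+z²) = 3.39 + 2×3.52×2.693 = 22.35 m.
Hydraulic radius R = A/P = 42.91/22.35 = 1.92 m.
Manning's equation: Q = (1/n) A R^(2/3) S^(1/2) = (1/0.02) × 42.91 × 1.92^(2/3) × 0.0018^(1/2) = 141 m³/s.

Q = 141 m³/s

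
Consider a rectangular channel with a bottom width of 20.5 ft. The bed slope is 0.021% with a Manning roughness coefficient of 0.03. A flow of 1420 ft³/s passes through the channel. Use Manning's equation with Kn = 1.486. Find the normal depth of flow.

y_n = 25.6 ft

Manning's equation rearranged: A R^(2/3) = nQ / (1.486·√S) = 0.03 × 1420 / (1.486 × √0.00021) = 1978.
Trying y = 21.8 ft: A R^(2/3) = 1631 — too small.
Trying y = 27.9 ft: A R^(2/3) = 2191 — too large.
Trying y = 25.6 ft: A R^(2/3) = 1978 — matches.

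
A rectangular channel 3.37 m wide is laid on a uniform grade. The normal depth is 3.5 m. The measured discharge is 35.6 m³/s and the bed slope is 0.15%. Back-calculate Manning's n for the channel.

Flow area A = b·y = 3.37 × 3.5 = 11.79 m². Wetted perimeter P = b + 2y = 3.37 + 2×3.5 = 10.37 m.
Hydraulic radius R = A/P = 11.79/10.37 = 1.137 m.
Rearranging Manning's equation: n = (1/Q) A R^(2/3) S^(1/2) = (1/35.6) × 11.79 × 1.137^(2/3) × √0.0015 = 0.014.

n = 0.014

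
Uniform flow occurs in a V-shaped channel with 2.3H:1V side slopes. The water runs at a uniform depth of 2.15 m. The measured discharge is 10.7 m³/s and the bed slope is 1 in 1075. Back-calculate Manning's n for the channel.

For a triangular section with side slope z = 2.3: A = zy² = 2.3×2.15² = 10.63 m²; P = 2y√(1+z²) = 2×2.15×2.508 = 10.78 m.
Hydraulic radius R = A/P = 10.63/10.78 = 0.9859 m.
Rearranging Manning's equation: n = (1/Q) A R^(2/3) S^(1/2) = (1/10.7) × 10.63 × 0.9859^(2/3) × √0.0009302 = 0.03.

n = 0.03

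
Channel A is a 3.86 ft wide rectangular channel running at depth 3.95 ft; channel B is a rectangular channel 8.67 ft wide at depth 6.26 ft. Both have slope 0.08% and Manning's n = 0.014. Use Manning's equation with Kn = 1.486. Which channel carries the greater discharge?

Channel A: Flow area A = b·y = 3.86 × 3.95 = 15.25 ft². Wetted perimeter P = b + 2y = 3.86 + 2×3.95 = 11.76 ft. Hydraulic radius R = A/P = 15.25/11.76 = 1.297 ft. Q_A = (1.486/0.014)·15.25·1.297^(2/3)·√0.0008 = 54.43 ft³/s.
Channel B: Flow area A = b·y = 8.67 × 6.26 = 54.27 ft². Wetted perimeter P = b + 2y = 8.67 + 2×6.26 = 21.19 ft. Hydraulic radius R = A/P = 54.27/21.19 = 2.561 ft. Q_B = (1.486/0.014)·54.27·2.561^(2/3)·√0.0008 = 305 ft³/s.
Q_A = 54.43 ft³/s vs Q_B = 305 ft³/s, so channel B carries more.

channel B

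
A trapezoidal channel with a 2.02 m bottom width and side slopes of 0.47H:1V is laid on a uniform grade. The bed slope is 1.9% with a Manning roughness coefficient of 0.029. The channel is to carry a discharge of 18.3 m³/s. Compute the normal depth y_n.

Manning's equation rearranged: A R^(2/3) = nQ / (1·√S) = 0.029 × 18.3 / (√0.019) = 3.85.
Try y = 1.14 m: A R^(2/3) = 2.168 — short.
Try y = 1.75 m: A R^(2/3) = 4.446 — over.
Try y = 1.61 m: A R^(2/3) = 3.857 — close enough.

y_n = 1.61 m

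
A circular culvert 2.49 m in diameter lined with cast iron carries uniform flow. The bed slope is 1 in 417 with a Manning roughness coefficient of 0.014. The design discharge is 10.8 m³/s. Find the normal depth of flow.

y_n = 1.8 m

Manning's equation rearranged: A R^(2/3) = nQ / (1·√S) = 0.014 × 10.8 / (√0.002398) = 3.088.
Try y = 1.55 m: A R^(2/3) = 2.521 — short.
Try y = 1.8 m: A R^(2/3) = 3.097 — matches.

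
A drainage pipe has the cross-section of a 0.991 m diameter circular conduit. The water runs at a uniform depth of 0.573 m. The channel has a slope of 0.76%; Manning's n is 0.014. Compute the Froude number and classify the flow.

For a circular section of diameter D = 0.991 m at depth y = 0.573 m, the central angle is θ = 2 arccos(1 − 2y/D) = 3.456 rad. Then A = (D²/8)(θ − sin θ) = 0.4622 m² and P = Dθ/2 = 1.712 m.
Hydraulic radius R = A/P = 0.4622/1.712 = 0.2699 m.
V = (1/n) R^(2/3) √S = (1/0.014) × 0.2699^(2/3) × √0.0076 = 2.601 m/s. Hydraulic depth D_h = A/T = 0.4622/0.9788 = 0.4722 m.
Froude number Fr = V/√(g·D_h) = 2.601/√(9.81×0.4722) = 1.21, which is greater than 1, so the flow is supercritical.

supercritical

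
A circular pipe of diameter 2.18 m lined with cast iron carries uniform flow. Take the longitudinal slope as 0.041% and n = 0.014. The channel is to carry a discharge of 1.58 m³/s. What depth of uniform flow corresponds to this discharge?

Manning's equation rearranged: A R^(2/3) = nQ / (1·√S) = 0.014 × 1.58 / (√0.00041) = 1.092.
At y = 1.21 m: A R^(2/3) = 1.48 — too large.
At y = 0.838 m: A R^(2/3) = 0.7801 — too small.
At y = 1.01 m: A R^(2/3) = 1.092 — ≈ 1.092.

y_n = 1.01 m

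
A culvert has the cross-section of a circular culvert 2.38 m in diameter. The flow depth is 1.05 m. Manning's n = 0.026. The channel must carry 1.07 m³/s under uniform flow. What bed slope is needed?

S = 0.000483

For a circular section of diameter D = 2.38 m at depth y = 1.05 m, the central angle is θ = 2 arccos(1 − 2y/D) = 2.906 rad. Then A = (D²/8)(θ − sin θ) = 1.892 m² and P = Dθ/2 = 3.458 m.
Hydraulic radius R = A/P = 1.892/3.458 = 0.5472 m.
From Manning's equation, S = [nQ / (1 A R^(2/3))]² = [0.026 × 1.07 / (1 × 1.892 × 0.5472^(2/3))]² = 0.000483.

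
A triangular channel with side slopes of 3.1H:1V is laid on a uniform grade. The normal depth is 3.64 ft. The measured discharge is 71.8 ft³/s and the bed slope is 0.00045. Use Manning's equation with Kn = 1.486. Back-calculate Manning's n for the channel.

For a triangular section with side slope z = 3.1: A = zy² = 3.1×3.64² = 41.07 ft²; P = 2y√(1+z²) = 2×3.64×3.257 = 23.71 ft.
Hydraulic radius R = A/P = 41.07/23.71 = 1.732 ft.
Rearranging Manning's equation: n = (1.486/Q) A R^(2/3) S^(1/2) = (1.486/71.8) × 41.07 × 1.732^(2/3) × √0.00045 = 0.026.

n = 0.026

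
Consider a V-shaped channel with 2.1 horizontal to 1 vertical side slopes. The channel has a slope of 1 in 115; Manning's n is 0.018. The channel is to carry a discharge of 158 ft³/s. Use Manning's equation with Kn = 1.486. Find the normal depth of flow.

Manning's equation rearranged: A R^(2/3) = nQ / (1.486·√S) = 0.018 × 158 / (1.486 × √0.008696) = 20.52.
Trying y = 3.61 ft: A R^(2/3) = 37.9 — high.
Trying y = 2.02 ft: A R^(2/3) = 8.058 — low.
Trying y = 2.87 ft: A R^(2/3) = 20.56 — ≈ 20.52.

y_n = 2.87 ft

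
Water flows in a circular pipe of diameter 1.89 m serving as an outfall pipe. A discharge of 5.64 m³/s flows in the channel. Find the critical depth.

y_c = 1.16 m

At critical depth, Q² T / (g A³) = 1, i.e. A³/T = Q²/g = 5.64²/9.81 = 3.243.
At y = 0.862 m: A³/T = 1.028 — too small.
At y = 1.44 m: A³/T = 7.494 — too large.
At y = 1.16 m: A³/T = 3.198 — close enough.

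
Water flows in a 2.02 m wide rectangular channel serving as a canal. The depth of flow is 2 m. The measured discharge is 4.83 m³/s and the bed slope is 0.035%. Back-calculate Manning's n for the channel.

Flow area A = b·y = 2.02 × 2 = 4.04 m². Wetted perimeter P = b + 2y = 2.02 + 2×2 = 6.02 m.
Hydraulic radius R = A/P = 4.04/6.02 = 0.6711 m.
Rearranging Manning's equation: n = (1/Q) A R^(2/3) S^(1/2) = (1/4.83) × 4.04 × 0.6711^(2/3) × √0.00035 = 0.012.

n = 0.012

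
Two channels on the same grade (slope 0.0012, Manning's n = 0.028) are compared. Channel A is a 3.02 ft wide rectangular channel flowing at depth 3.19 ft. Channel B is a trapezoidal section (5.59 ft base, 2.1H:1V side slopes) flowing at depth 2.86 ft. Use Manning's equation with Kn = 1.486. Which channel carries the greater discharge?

channel B

Channel A: Flow area A = b·y = 3.02 × 3.19 = 9.634 ft². Wetted perimeter P = b + 2y = 3.02 + 2×3.19 = 9.4 ft. Hydraulic radius R = A/P = 9.634/9.4 = 1.025 ft. Q_A = (1.486/0.028)·9.634·1.025^(2/3)·√0.0012 = 18 ft³/s.
Channel B: With bottom width b = 5.59 ft and side slope z = 2.1: A = (b + zy)y = (5.59 + 2.1×2.86)×2.86 = 33.16 ft²; P = b + 2y√(1+z²) = 5.59 + 2×2.86×2.326 = 18.89 ft. Hydraulic radius R = A/P = 33.16/18.89 = 1.755 ft. Q_B = (1.486/0.028)·33.16·1.755^(2/3)·√0.0012 = 88.72 ft³/s.
Q_A = 18 ft³/s vs Q_B = 88.72 ft³/s, so channel B carries more.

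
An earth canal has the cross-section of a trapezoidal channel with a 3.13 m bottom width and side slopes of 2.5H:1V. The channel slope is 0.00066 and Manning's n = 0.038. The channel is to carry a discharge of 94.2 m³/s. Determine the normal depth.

y_n = 4.88 m

Manning's equation rearranged: A R^(2/3) = nQ / (1·√S) = 0.038 × 94.2 / (√0.00066) = 139.3.
Trying y = 5.33 m: A R^(2/3) = 172.4 — too large.
Trying y = 3.65 m: A R^(2/3) = 70.13 — too small.
Trying y = 4.88 m: A R^(2/3) = 139.4 — matches.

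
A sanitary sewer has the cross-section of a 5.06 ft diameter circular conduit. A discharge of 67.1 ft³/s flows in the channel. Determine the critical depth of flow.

At critical depth, Q² T / (g A³) = 1, i.e. A³/T = Q²/g = 67.1²/32.2 = 139.8.
Try y = 1.86 ft: A³/T = 61.76 — short.
Try y = 2.3 ft: A³/T = 139.5 — ≈ 139.8.

y_c = 2.3 ft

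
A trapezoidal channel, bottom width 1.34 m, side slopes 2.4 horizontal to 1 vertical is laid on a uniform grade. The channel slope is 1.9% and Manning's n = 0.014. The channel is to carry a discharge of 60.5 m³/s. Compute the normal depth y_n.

y_n = 1.47 m

Manning's equation rearranged: A R^(2/3) = nQ / (1·√S) = 0.014 × 60.5 / (√0.019) = 6.145.
Trying y = 1.71 m: A R^(2/3) = 8.741 — over.
Trying y = 1.47 m: A R^(2/3) = 6.149 — ≈ 6.145.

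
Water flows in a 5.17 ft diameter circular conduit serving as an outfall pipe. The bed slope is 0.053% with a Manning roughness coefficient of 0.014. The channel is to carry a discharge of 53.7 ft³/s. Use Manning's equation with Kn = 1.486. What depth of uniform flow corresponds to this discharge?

y_n = 3.77 ft

Manning's equation rearranged: A R^(2/3) = nQ / (1.486·√S) = 0.014 × 53.7 / (1.486 × √0.00053) = 21.98.
Trying y = 4.54 ft: A R^(2/3) = 26.23 — over.
Trying y = 3.77 ft: A R^(2/3) = 21.96 — ≈ 21.98.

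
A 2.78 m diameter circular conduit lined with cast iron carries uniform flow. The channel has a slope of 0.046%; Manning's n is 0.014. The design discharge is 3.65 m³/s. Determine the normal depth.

Manning's equation rearranged: A R^(2/3) = nQ / (1·√S) = 0.014 × 3.65 / (√0.00046) = 2.383.
At y = 1.75 m: A R^(2/3) = 3.439 — too large.
At y = 0.966 m: A R^(2/3) = 1.235 — too small.
At y = 1.39 m: A R^(2/3) = 2.381 — ≈ 2.383.

y_n = 1.39 m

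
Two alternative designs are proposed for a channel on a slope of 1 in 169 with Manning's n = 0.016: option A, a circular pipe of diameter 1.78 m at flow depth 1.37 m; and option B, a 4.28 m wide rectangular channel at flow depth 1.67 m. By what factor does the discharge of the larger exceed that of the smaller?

5.03

Channel A: For a circular section of diameter D = 1.78 m at depth y = 1.37 m, the central angle is θ = 2 arccos(1 − 2y/D) = 4.281 rad. Then A = (D²/8)(θ − sin θ) = 2.055 m² and P = Dθ/2 = 3.81 m. Hydraulic radius R = A/P = 2.055/3.81 = 0.5394 m. Q_A = (1/0.016)·2.055·0.5394^(2/3)·√0.005917 = 6.547 m³/s.
Channel B: Flow area A = b·y = 4.28 × 1.67 = 7.148 m². Wetted perimeter P = b + 2y = 4.28 + 2×1.67 = 7.62 m. Hydraulic radius R = A/P = 7.148/7.62 = 0.938 m. Q_B = (1/0.016)·7.148·0.938^(2/3)·√0.005917 = 32.93 m³/s.
The larger discharge is 32.93 m³/s and the smaller is 6.547 m³/s; the ratio is 5.03.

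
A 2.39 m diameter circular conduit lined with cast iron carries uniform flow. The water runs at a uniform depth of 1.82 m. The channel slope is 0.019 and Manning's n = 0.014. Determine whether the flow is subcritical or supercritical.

For a circular section of diameter D = 2.39 m at depth y = 1.82 m, the central angle is θ = 2 arccos(1 − 2y/D) = 4.242 rad. Then A = (D²/8)(θ − sin θ) = 3.666 m² and P = Dθ/2 = 5.07 m.
Hydraulic radius R = A/P = 3.666/5.07 = 0.7231 m.
V = (1/n) R^(2/3) √S = (1/0.014) × 0.7231^(2/3) × √0.019 = 7.932 m/s. Hydraulic depth D_h = A/T = 3.666/2.037 = 1.799 m.
Froude number Fr = V/√(g·D_h) = 7.932/√(9.81×1.799) = 1.89, which is greater than 1, so the flow is supercritical.

supercritical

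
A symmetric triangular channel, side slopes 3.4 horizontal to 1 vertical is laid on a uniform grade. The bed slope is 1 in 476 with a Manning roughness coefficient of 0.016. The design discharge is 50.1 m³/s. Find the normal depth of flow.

y_n = 2.22 m

Manning's equation rearranged: A R^(2/3) = nQ / (1·√S) = 0.016 × 50.1 / (√0.002101) = 17.49.
At y = 1.76 m: A R^(2/3) = 9.408 — low.
At y = 2.55 m: A R^(2/3) = 25.29 — high.
At y = 2.22 m: A R^(2/3) = 17.47 — matches.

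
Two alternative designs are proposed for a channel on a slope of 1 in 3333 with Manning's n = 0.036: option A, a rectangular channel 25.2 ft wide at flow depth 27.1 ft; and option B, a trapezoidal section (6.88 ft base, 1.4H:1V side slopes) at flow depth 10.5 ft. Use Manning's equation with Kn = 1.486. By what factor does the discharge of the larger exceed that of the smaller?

4.18

Channel A: Flow area A = b·y = 25.2 × 27.1 = 682.9 ft². Wetted perimeter P = b + 2y = 25.2 + 2×27.1 = 79.4 ft. Hydraulic radius R = A/P = 682.9/79.4 = 8.601 ft. Q_A = (1.486/0.036)·682.9·8.601^(2/3)·√0.0003 = 2050 ft³/s.
Channel B: With bottom width b = 6.88 ft and side slope z = 1.4: A = (b + zy)y = (6.88 + 1.4×10.5)×10.5 = 226.6 ft²; P = b + 2y√(1+z²) = 6.88 + 2×10.5×1.72 = 43.01 ft. Hydraulic radius R = A/P = 226.6/43.01 = 5.268 ft. Q_B = (1.486/0.036)·226.6·5.268^(2/3)·√0.0003 = 490.5 ft³/s.
The larger discharge is 2050 ft³/s and the smaller is 490.5 ft³/s; the ratio is 4.18.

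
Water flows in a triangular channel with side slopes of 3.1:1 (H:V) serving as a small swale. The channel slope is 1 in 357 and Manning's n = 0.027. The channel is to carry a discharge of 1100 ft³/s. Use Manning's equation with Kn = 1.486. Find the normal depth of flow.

Manning's equation rearranged: A R^(2/3) = nQ / (1.486·√S) = 0.027 × 1100 / (1.486 × √0.002801) = 377.6.
Trying y = 5.93 ft: A R^(2/3) = 217.7 — short.
Trying y = 9.06 ft: A R^(2/3) = 674 — over.
Trying y = 7.29 ft: A R^(2/3) = 377.5 — matches.

y_n = 7.29 ft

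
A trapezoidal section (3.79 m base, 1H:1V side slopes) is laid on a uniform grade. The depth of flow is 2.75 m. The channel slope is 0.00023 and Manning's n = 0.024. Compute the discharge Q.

With bottom width b = 3.79 m and side slope z = 1: A = (b + zy)y = (3.79 + 1×2.75)×2.75 = 17.98 m²; P = b + 2y√(1+z²) = 3.79 + 2×2.75×1.414 = 11.57 m.
Hydraulic radius R = A/P = 17.98/11.57 = 1.555 m.
Manning's equation: Q = (1/n) A R^(2/3) S^(1/2) = (1/0.024) × 17.98 × 1.555^(2/3) × 0.00023^(1/2) = 15.3 m³/s.

Q = 15.3 m³/s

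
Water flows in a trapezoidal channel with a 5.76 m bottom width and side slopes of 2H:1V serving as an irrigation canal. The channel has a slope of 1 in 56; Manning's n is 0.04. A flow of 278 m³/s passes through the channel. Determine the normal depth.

Manning's equation rearranged: A R^(2/3) = nQ / (1·√S) = 0.04 × 278 / (√0.01786) = 83.21.
Trying y = 4.46 m: A R^(2/3) = 122.1 — high.
Trying y = 3.73 m: A R^(2/3) = 83.34 — matches.

y_n = 3.73 m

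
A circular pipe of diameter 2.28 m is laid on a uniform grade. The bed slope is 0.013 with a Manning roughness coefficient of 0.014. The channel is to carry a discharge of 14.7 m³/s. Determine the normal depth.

Manning's equation rearranged: A R^(2/3) = nQ / (1·√S) = 0.014 × 14.7 / (√0.013) = 1.805.
At y = 1.56 m: A R^(2/3) = 2.28 — high.
At y = 1.33 m: A R^(2/3) = 1.805 — ≈ 1.805.

y_n = 1.33 m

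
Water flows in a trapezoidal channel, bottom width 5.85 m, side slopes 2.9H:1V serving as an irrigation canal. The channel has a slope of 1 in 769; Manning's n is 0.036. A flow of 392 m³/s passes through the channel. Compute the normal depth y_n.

Manning's equation rearranged: A R^(2/3) = nQ / (1·√S) = 0.036 × 392 / (√0.0013) = 391.3.
Try y = 7.86 m: A R^(2/3) = 582.7 — high.
Try y = 6.65 m: A R^(2/3) = 391.4 — ≈ 391.3.

y_n = 6.65 m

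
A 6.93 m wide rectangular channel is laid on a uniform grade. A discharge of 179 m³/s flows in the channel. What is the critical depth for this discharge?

y_c = 4.08 m

For a rectangular channel, critical depth y_c = (q²/g)^(1/3) where q = Q/b = 179/6.93 = 25.83 m²/s.
So y_c = (25.83²/9.81)^(1/3) = 4.08 m.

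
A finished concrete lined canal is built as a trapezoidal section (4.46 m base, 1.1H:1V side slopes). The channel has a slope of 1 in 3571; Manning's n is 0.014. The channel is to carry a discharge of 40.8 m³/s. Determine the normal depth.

y_n = 3.02 m

Manning's equation rearranged: A R^(2/3) = nQ / (1·√S) = 0.014 × 40.8 / (√0.00028) = 34.13.
At y = 3.38 m: A R^(2/3) = 42.48 — too large.
At y = 2.25 m: A R^(2/3) = 19.52 — too small.
At y = 3.02 m: A R^(2/3) = 34.11 — close enough.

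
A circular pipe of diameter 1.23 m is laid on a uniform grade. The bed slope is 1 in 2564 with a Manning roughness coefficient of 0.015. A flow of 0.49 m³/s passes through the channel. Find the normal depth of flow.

y_n = 0.749 m

Manning's equation rearranged: A R^(2/3) = nQ / (1·√S) = 0.015 × 0.49 / (√0.00039) = 0.3722.
Trying y = 0.565 m: A R^(2/3) = 0.2338 — short.
Trying y = 0.915 m: A R^(2/3) = 0.4889 — over.
Trying y = 0.749 m: A R^(2/3) = 0.372 — ≈ 0.3722.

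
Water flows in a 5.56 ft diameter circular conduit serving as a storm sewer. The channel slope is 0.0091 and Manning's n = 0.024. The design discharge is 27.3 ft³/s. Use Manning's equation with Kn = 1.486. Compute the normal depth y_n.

y_n = 1.47 ft

Manning's equation rearranged: A R^(2/3) = nQ / (1.486·√S) = 0.024 × 27.3 / (1.486 × √0.0091) = 4.622.
Try y = 1.07 ft: A R^(2/3) = 2.449 — short.
Try y = 1.75 ft: A R^(2/3) = 6.496 — over.
Try y = 1.47 ft: A R^(2/3) = 4.627 — matches.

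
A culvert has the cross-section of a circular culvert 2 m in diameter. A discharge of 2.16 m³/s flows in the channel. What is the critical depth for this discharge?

y_c = 0.693 m

At critical depth, Q² T / (g A³) = 1, i.e. A³/T = Q²/g = 2.16²/9.81 = 0.4756.
At y = 0.473 m: A³/T = 0.1077 — too small.
At y = 0.822 m: A³/T = 0.9152 — too large.
At y = 0.693 m: A³/T = 0.4744 — ≈ 0.4756.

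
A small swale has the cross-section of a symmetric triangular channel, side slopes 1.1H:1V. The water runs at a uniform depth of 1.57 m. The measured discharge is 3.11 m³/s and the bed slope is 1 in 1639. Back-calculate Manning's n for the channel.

For a triangular section with side slope z = 1.1: A = zy² = 1.1×1.57² = 2.711 m²; P = 2y√(1+z²) = 2×1.57×1.487 = 4.668 m.
Hydraulic radius R = A/P = 2.711/4.668 = 0.5809 m.
Rearranging Manning's equation: n = (1/Q) A R^(2/3) S^(1/2) = (1/3.11) × 2.711 × 0.5809^(2/3) × √0.0006101 = 0.015.

n = 0.015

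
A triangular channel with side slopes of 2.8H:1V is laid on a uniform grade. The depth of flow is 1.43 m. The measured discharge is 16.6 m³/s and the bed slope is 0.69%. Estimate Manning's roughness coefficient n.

n = 0.022

For a triangular section with side slope z = 2.8: A = zy² = 2.8×1.43² = 5.726 m²; P = 2y√(1+z²) = 2×1.43×2.973 = 8.503 m.
Hydraulic radius R = A/P = 5.726/8.503 = 0.6733 m.
Rearranging Manning's equation: n = (1/Q) A R^(2/3) S^(1/2) = (1/16.6) × 5.726 × 0.6733^(2/3) × √0.0069 = 0.022.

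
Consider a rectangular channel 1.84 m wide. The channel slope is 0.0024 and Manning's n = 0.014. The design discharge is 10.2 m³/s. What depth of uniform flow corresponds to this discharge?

Manning's equation rearranged: A R^(2/3) = nQ / (1·√S) = 0.014 × 10.2 / (√0.0024) = 2.915.
Try y = 1.52 m: A R^(2/3) = 1.93 — short.
Try y = 2.57 m: A R^(2/3) = 3.648 — over.
Try y = 2.13 m: A R^(2/3) = 2.918 — close enough.

y_n = 2.13 m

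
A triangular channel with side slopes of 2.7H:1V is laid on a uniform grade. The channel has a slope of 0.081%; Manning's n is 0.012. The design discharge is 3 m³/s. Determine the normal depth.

Manning's equation rearranged: A R^(2/3) = nQ / (1·√S) = 0.012 × 3 / (√0.00081) = 1.265.
At y = 1.15 m: A R^(2/3) = 2.366 — too large.
At y = 0.623 m: A R^(2/3) = 0.4614 — too small.
At y = 0.909 m: A R^(2/3) = 1.263 — ≈ 1.265.

y_n = 0.909 m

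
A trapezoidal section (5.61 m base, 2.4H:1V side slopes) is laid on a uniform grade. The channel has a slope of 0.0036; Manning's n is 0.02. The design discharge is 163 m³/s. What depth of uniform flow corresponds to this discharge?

y_n = 2.93 m

Manning's equation rearranged: A R^(2/3) = nQ / (1·√S) = 0.02 × 163 / (√0.0036) = 54.33.
Trying y = 3.21 m: A R^(2/3) = 65.94 — too large.
Trying y = 2.93 m: A R^(2/3) = 54.34 — close enough.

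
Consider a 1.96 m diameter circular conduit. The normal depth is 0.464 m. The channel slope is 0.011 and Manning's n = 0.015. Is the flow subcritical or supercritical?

supercritical

For a circular section of diameter D = 1.96 m at depth y = 0.464 m, the central angle is θ = 2 arccos(1 − 2y/D) = 2.033 rad. Then A = (D²/8)(θ − sin θ) = 0.5461 m² and P = Dθ/2 = 1.992 m.
Hydraulic radius R = A/P = 0.5461/1.992 = 0.2742 m.
V = (1/n) R^(2/3) √S = (1/0.015) × 0.2742^(2/3) × √0.011 = 2.951 m/s. Hydraulic depth D_h = A/T = 0.5461/1.666 = 0.3277 m.
Froude number Fr = V/√(g·D_h) = 2.951/√(9.81×0.3277) = 1.65, which is greater than 1, so the flow is supercritical.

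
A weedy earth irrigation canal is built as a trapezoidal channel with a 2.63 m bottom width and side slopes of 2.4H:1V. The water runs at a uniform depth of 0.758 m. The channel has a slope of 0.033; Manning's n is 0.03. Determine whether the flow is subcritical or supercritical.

With bottom width b = 2.63 m and side slope z = 2.4: A = (b + zy)y = (2.63 + 2.4×0.758)×0.758 = 3.372 m²; P = b + 2y√(1+z²) = 2.63 + 2×0.758×2.6 = 6.572 m.
Hydraulic radius R = A/P = 3.372/6.572 = 0.5132 m.
V = (1/n) R^(2/3) √S = (1/0.03) × 0.5132^(2/3) × √0.033 = 3.881 m/s. Hydraulic depth D_h = A/T = 3.372/6.268 = 0.538 m.
Froude number Fr = V/√(g·D_h) = 3.881/√(9.81×0.538) = 1.69, which is greater than 1, so the flow is supercritical.

supercritical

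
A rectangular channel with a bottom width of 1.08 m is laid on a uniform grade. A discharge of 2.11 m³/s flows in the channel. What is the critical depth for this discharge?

For a rectangular channel, critical depth y_c = (q²/g)^(1/3) where q = Q/b = 2.11/1.08 = 1.954 m²/s.
So y_c = (1.954²/9.81)^(1/3) = 0.73 m.

y_c = 0.73 m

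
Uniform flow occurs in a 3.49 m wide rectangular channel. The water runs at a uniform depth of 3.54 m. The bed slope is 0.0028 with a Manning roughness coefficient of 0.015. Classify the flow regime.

subcritical

Flow area A = b·y = 3.49 × 3.54 = 12.35 m². Wetted perimeter P = b + 2y = 3.49 + 2×3.54 = 10.57 m.
Hydraulic radius R = A/P = 12.35/10.57 = 1.169 m.
V = (1/n) R^(2/3) √S = (1/0.015) × 1.169^(2/3) × √0.0028 = 3.914 m/s. Hydraulic depth D_h = A/T = 12.35/3.49 = 3.54 m.
Froude number Fr = V/√(g·D_h) = 3.914/√(9.81×3.54) = 0.664, which is less than 1, so the flow is subcritical.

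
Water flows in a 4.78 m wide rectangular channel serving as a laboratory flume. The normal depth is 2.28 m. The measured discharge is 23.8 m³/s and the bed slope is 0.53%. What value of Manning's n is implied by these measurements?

Flow area A = b·y = 4.78 × 2.28 = 10.9 m². Wetted perimeter P = b + 2y = 4.78 + 2×2.28 = 9.34 m.
Hydraulic radius R = A/P = 10.9/9.34 = 1.167 m.
Rearranging Manning's equation: n = (1/Q) A R^(2/3) S^(1/2) = (1/23.8) × 10.9 × 1.167^(2/3) × √0.0053 = 0.0369.

n = 0.0369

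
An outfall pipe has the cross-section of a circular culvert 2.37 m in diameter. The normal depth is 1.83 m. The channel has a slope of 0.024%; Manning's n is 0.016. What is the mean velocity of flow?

For a circular section of diameter D = 2.37 m at depth y = 1.83 m, the central angle is θ = 2 arccos(1 − 2y/D) = 4.293 rad. Then A = (D²/8)(θ − sin θ) = 3.655 m² and P = Dθ/2 = 5.087 m.
Hydraulic radius R = A/P = 3.655/5.087 = 0.7185 m.
From Manning's equation, V = (1/n) R^(2/3) S^(1/2) = (1/0.016) × 0.7185^(2/3) × 0.00024^(1/2) = 0.777 m/s.

V = 0.777 m/s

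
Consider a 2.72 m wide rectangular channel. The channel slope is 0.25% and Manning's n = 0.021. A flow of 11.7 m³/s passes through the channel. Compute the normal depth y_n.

y_n = 2.06 m

Manning's equation rearranged: A R^(2/3) = nQ / (1·√S) = 0.021 × 11.7 / (√0.0025) = 4.914.
Trying y = 2.52 m: A R^(2/3) = 6.31 — over.
Trying y = 2.06 m: A R^(2/3) = 4.906 — ≈ 4.914.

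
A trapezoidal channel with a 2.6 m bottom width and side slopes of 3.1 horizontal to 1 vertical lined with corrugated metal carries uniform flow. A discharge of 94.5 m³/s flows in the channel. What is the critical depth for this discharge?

At critical depth, Q² T / (g A³) = 1, i.e. A³/T = Q²/g = 94.5²/9.81 = 910.3.
Trying y = 2.71 m: A³/T = 1366 — over.
Trying y = 2.08 m: A³/T = 430.2 — short.
Trying y = 2.47 m: A³/T = 907.7 — ≈ 910.3.

y_c = 2.47 m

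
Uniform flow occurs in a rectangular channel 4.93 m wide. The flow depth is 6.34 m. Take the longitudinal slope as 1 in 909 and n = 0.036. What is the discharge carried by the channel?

Q = 42.2 m³/s

Flow area A = b·y = 4.93 × 6.34 = 31.26 m². Wetted perimeter P = b + 2y = 4.93 + 2×6.34 = 17.61 m.
Hydraulic radius R = A/P = 31.26/17.61 = 1.775 m.
Manning's equation: Q = (1/n) A R^(2/3) S^(1/2) = (1/0.036) × 31.26 × 1.775^(2/3) × 0.0011^(1/2) = 42.2 m³/s.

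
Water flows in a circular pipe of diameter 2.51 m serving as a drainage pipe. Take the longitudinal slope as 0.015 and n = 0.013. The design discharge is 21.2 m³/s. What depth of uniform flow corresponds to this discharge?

Manning's equation rearranged: A R^(2/3) = nQ / (1·√S) = 0.013 × 21.2 / (√0.015) = 2.25.
At y = 1.66 m: A R^(2/3) = 2.811 — over.
At y = 0.981 m: A R^(2/3) = 1.171 — short.
At y = 1.43 m: A R^(2/3) = 2.248 — close enough.

y_n = 1.43 m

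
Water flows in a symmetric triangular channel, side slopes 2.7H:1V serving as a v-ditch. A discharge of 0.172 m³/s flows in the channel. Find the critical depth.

y_c = 0.242 m

At critical depth, Q² T / (g A³) = 1, i.e. A³/T = Q²/g = 0.172²/9.81 = 0.003016.
At y = 0.196 m: A³/T = 0.001054 — low.
At y = 0.309 m: A³/T = 0.01027 — high.
At y = 0.242 m: A³/T = 0.003025 — matches.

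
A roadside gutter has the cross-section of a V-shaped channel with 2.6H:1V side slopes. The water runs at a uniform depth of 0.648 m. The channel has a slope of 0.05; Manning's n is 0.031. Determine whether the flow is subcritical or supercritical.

For a triangular section with side slope z = 2.6: A = zy² = 2.6×0.648² = 1.092 m²; P = 2y√(1+z²) = 2×0.648×2.786 = 3.61 m.
Hydraulic radius R = A/P = 1.092/3.61 = 0.3024 m.
V = (1/n) R^(2/3) √S = (1/0.031) × 0.3024^(2/3) × √0.05 = 3.25 m/s. Hydraulic depth D_h = A/T = 1.092/3.37 = 0.324 m.
Froude number Fr = V/√(g·D_h) = 3.25/√(9.81×0.324) = 1.82, which is greater than 1, so the flow is supercritical.

supercritical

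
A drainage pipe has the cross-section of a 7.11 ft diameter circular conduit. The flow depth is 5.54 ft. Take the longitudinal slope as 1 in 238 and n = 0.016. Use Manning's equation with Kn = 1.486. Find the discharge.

Q = 334 ft³/s

For a circular section of diameter D = 7.11 ft at depth y = 5.54 ft, the central angle is θ = 2 arccos(1 − 2y/D) = 4.326 rad. Then A = (D²/8)(θ − sin θ) = 33.19 ft² and P = Dθ/2 = 15.38 ft.
Hydraulic radius R = A/P = 33.19/15.38 = 2.158 ft.
Manning's equation: Q = (1.486/n) A R^(2/3) S^(1/2) = (1.486/0.016) × 33.19 × 2.158^(2/3) × 0.004202^(1/2) = 334 ft³/s.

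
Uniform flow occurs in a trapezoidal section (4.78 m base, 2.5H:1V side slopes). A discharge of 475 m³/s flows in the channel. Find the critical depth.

y_c = 5.07 m

At critical depth, Q² T / (g A³) = 1, i.e. A³/T = Q²/g = 475²/9.81 = 23000.
Trying y = 3.91 m: A³/T = 7576 — short.
Trying y = 6.37 m: A³/T = 62630 — over.
Trying y = 5.07 m: A³/T = 23000 — ≈ 23000.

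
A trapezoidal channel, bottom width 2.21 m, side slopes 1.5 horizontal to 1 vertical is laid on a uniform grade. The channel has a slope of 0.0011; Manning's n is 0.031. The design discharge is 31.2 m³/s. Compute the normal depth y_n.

y_n = 3.11 m

Manning's equation rearranged: A R^(2/3) = nQ / (1·√S) = 0.031 × 31.2 / (√0.0011) = 29.16.
At y = 2.66 m: A R^(2/3) = 20.61 — too small.
At y = 3.11 m: A R^(2/3) = 29.16 — matches.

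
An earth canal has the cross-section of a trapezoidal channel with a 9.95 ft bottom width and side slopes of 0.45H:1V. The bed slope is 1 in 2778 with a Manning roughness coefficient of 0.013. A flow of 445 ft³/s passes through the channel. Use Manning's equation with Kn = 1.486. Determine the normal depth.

y_n = 6.78 ft

Manning's equation rearranged: A R^(2/3) = nQ / (1.486·√S) = 0.013 × 445 / (1.486 × √0.00036) = 205.2.
Try y = 5.98 ft: A R^(2/3) = 166.8 — short.
Try y = 7.69 ft: A R^(2/3) = 253.1 — over.
Try y = 6.78 ft: A R^(2/3) = 205.2 — close enough.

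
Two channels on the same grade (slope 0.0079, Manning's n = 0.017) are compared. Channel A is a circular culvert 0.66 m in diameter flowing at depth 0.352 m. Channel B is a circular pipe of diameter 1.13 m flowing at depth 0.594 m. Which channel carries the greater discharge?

Channel A: For a circular section of diameter D = 0.66 m at depth y = 0.352 m, the central angle is θ = 2 arccos(1 − 2y/D) = 3.275 rad. Then A = (D²/8)(θ − sin θ) = 0.1856 m² and P = Dθ/2 = 1.081 m. Hydraulic radius R = A/P = 0.1856/1.081 = 0.1717 m. Q_A = (1/0.017)·0.1856·0.1717^(2/3)·√0.0079 = 0.2997 m³/s.
Channel B: For a circular section of diameter D = 1.13 m at depth y = 0.594 m, the central angle is θ = 2 arccos(1 − 2y/D) = 3.244 rad. Then A = (D²/8)(θ − sin θ) = 0.5342 m² and P = Dθ/2 = 1.833 m. Hydraulic radius R = A/P = 0.5342/1.833 = 0.2914 m. Q_B = (1/0.017)·0.5342·0.2914^(2/3)·√0.0079 = 1.228 m³/s.
Q_A = 0.2997 m³/s vs Q_B = 1.228 m³/s, so channel B carries more.

channel B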